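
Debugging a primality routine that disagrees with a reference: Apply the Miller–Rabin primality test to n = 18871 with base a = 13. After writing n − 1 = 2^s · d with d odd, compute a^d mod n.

n − 1 = 18870 = 2^1 · 9435, so s = 1 and d = 9435.
13^9435 mod 18871 = 14038.

14038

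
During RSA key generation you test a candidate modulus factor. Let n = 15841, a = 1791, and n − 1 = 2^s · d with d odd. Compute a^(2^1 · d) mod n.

n − 1 = 15840 = 2^5 · 495, so s = 5 and d = 495.
x_0 = 1791^495 mod 15841 = 5424.
x_1 = 5424^2 mod 15841 = 3039.

3039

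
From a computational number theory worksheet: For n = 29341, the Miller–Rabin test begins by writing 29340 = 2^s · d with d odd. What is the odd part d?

7335

Halving: 29340 → 14670 → 7335; 7335 is odd.
So 29340 = 2^2 · 7335.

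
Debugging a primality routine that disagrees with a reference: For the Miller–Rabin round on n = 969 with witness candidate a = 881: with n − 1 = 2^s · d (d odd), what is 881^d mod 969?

938

n − 1 = 968 = 2^3 · 121, so s = 3 and d = 121.
By repeated squaring, 881^121 ≡ 938 (mod 969).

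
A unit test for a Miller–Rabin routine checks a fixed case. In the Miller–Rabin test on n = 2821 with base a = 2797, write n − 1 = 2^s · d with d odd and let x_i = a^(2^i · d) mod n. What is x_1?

1520

n − 1 = 2820 = 2^2 · 705, so s = 2 and d = 705.
Repeated squaring mod 2821: 2797^1 ≡ 2797, 2797^2 ≡ 576, 2797^4 ≡ 1719, 2797^8 ≡ 1374, 2797^16 ≡ 627, 2797^32 ≡ 1010, 2797^64 ≡ 1719, 2797^128 ≡ 1374, 2797^256 ≡ 627, 2797^512 ≡ 1010.
705 = 512 + 128 + 64 + 1, so 2797^705 ≡ 1010·1374·1719·2797 ≡ 2605 (mod 2821).
x_0 = 2605.
x_1 = 2605^2 mod 2821 = 1520.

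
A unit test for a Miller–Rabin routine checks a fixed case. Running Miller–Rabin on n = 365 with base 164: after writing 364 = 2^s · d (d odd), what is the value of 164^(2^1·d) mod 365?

251

n − 1 = 364 = 2^2 · 91, so s = 2 and d = 91.
x_0 = 164^91 mod 365 = 164.
x_1 = 164^2 mod 365 = 251.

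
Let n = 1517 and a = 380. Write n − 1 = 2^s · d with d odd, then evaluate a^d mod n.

n − 1 = 1516 = 2^2 · 379, so s = 2 and d = 379.
Repeated squaring mod 1517: 380^1 ≡ 380, 380^2 ≡ 285, 380^4 ≡ 824, 380^8 ≡ 877, 380^16 ≡ 10, 380^32 ≡ 100, 380^64 ≡ 898, 380^128 ≡ 877, 380^256 ≡ 10.
379 = 256 + 64 + 32 + 16 + 8 + 2 + 1, so 380^379 ≡ 10·898·100·10·877·285·380 ≡ 1379 (mod 1517).

1379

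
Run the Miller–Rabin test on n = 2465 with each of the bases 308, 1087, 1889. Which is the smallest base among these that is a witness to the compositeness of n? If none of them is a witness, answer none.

308

n − 1 = 2464 = 2^5 · 77, so s = 5 and d = 77.
Base 308: x_0 = 308^77 mod 2465 = 1868. x_0 is neither 1 nor 2464, so continue squaring. x_1 = 1868^2 mod 2465 = 1449. x_2 = 1449^2 mod 2465 = 1886. x_3 = 1886^2 mod 2465 = 1. x_3 = 1 but x_2 ≠ ±1, a nontrivial square root of 1 — 308 is a witness and 2465 is composite.
Base 1087: x_0 = 1087^77 mod 2465 = 2192. x_0 is neither 1 nor 2464, so continue squaring. x_1 = 2192^2 mod 2465 = 579. x_2 = 579^2 mod 2465 = 1. x_2 = 1 but x_1 ≠ ±1, a nontrivial square root of 1 — 1087 is a witness and 2465 is composite.
Base 1889: x_0 = 1889^77 mod 2465 = 2174. x_0 is neither 1 nor 2464, so continue squaring. x_1 = 2174^2 mod 2465 = 871. x_2 = 871^2 mod 2465 = 1886. x_3 = 1886^2 mod 2465 = 1. x_3 = 1 but x_2 ≠ ±1, a nontrivial square root of 1 — 1889 is a witness and 2465 is composite.
The smallest witness among the given bases is 308.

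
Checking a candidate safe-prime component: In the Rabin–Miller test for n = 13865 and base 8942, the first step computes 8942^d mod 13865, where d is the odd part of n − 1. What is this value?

n − 1 = 13864 = 2^3 · 1733, so s = 3 and d = 1733.
Repeated squaring mod 13865: 8942^1 ≡ 8942, 8942^2 ≡ 13774, 8942^4 ≡ 8281, 8942^8 ≡ 12536, 8942^16 ≡ 5386, 8942^32 ≡ 3416, 8942^64 ≡ 8591, 8942^128 ≡ 1886, 8942^256 ≡ 7556, 8942^512 ≡ 10931, 8942^1024 ≡ 12056.
1733 = 1024 + 512 + 128 + 64 + 4 + 1, so 8942^1733 ≡ 12056·10931·1886·8591·8281·8942 ≡ 2102 (mod 13865).

2102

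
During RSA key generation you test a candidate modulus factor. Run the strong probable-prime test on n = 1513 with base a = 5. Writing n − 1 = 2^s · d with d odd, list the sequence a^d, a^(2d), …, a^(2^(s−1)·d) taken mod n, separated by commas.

1108, 621, 1339

n − 1 = 1512 = 2^3 · 189, so s = 3 and d = 189.
x_0 = 5^189 mod 1513 = 1108.
x_1 = 1108^2 mod 1513 = 621.
x_2 = 621^2 mod 1513 = 1339.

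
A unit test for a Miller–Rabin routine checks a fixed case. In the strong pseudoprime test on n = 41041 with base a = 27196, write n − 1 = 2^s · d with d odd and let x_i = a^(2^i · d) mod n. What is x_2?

5083

n − 1 = 41040 = 2^4 · 2565, so s = 4 and d = 2565.
x_0 = 27196^2565 mod 41041 = 29107.
x_1 = 29107^2 mod 41041 = 8086.
x_2 = 8086^2 mod 41041 = 5083.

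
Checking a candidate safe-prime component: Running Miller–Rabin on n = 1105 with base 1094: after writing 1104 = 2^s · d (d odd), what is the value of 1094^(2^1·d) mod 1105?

n − 1 = 1104 = 2^4 · 69, so s = 4 and d = 69.
Repeated squaring mod 1105: 1094^1 ≡ 1094, 1094^2 ≡ 121, 1094^4 ≡ 276, 1094^8 ≡ 1036, 1094^16 ≡ 341, 1094^32 ≡ 256, 1094^64 ≡ 341.
69 = 64 + 4 + 1, so 1094^69 ≡ 341·276·1094 ≡ 109 (mod 1105).
x_0 = 109.
x_1 = 109^2 mod 1105 = 831.

831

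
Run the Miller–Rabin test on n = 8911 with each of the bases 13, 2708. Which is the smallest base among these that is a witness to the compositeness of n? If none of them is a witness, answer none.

n − 1 = 8910 = 2^1 · 4455, so s = 1 and d = 4455.
Base 13: x_0 = 13^4455 mod 8911 = 8910. x_0 = 8910 ≡ −1, so 13 is not a witness.
Base 2708: x_0 = 2708^4455 mod 8911 = 8910. x_0 = 8910 ≡ −1, so 2708 is not a witness.
No listed base is a witness for 8911.

none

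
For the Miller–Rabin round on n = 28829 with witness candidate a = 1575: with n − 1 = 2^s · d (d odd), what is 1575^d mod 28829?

n − 1 = 28828 = 2^2 · 7207, so s = 2 and d = 7207.
By repeated squaring, 1575^7207 ≡ 11646 (mod 28829).

11646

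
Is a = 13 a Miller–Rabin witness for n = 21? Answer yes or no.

n − 1 = 20 = 2^2 · 5, so s = 2 and d = 5.
Repeated squaring mod 21: 13^1 ≡ 13, 13^2 ≡ 1, 13^4 ≡ 1.
5 = 4 + 1, so 13^5 ≡ 1·13 ≡ 13 (mod 21).
x_0 = 13^5 mod 21 = 13.
x_0 is neither 1 nor 20, so continue squaring.
x_1 = 13^2 mod 21 = 1.
x_1 = 1 but x_0 ≠ ±1, a nontrivial square root of 1 — 13 is a witness and 21 is composite.

yes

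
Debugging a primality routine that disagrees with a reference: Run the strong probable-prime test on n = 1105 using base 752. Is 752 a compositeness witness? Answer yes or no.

n − 1 = 1104 = 2^4 · 69, so s = 4 and d = 69.
x_0 = 752^69 mod 1105 = 242.
x_0 is neither 1 nor 1104, so continue squaring.
x_1 = 242^2 mod 1105 = 1104.
x_1 ≡ −1, so 752 is not a witness.

no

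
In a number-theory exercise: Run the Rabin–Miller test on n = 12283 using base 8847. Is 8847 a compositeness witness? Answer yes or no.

yes

n − 1 = 12282 = 2^1 · 6141, so s = 1 and d = 6141.
x_0 = 8847^6141 mod 12283 = 6277.
x_0 ∉ {1, 12282} and s = 1, so 8847 is a Miller–Rabin witness and 12283 is composite.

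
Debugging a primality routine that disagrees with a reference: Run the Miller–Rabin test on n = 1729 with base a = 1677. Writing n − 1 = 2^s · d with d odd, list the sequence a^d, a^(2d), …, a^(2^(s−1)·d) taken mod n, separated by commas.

533, 533, 533, 533, 533, 533

n − 1 = 1728 = 2^6 · 27, so s = 6 and d = 27.
x_0 = 1677^27 mod 1729 = 533.
x_1 = 533^2 mod 1729 = 533.
x_2 = 533^2 mod 1729 = 533.
x_3 = 533^2 mod 1729 = 533.
x_4 = 533^2 mod 1729 = 533.
x_5 = 533^2 mod 1729 = 533.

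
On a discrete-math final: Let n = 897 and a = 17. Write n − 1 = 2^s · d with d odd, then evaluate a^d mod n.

641

n − 1 = 896 = 2^7 · 7, so s = 7 and d = 7.
Repeated squaring mod 897: 17^1 ≡ 17, 17^2 ≡ 289, 17^4 ≡ 100.
7 = 4 + 2 + 1, so 17^7 ≡ 100·289·17 ≡ 641 (mod 897).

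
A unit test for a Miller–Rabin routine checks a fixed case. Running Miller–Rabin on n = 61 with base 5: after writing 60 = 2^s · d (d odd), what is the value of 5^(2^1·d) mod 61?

1

n − 1 = 60 = 2^2 · 15, so s = 2 and d = 15.
Repeated squaring mod 61: 5^1 ≡ 5, 5^2 ≡ 25, 5^4 ≡ 15, 5^8 ≡ 42.
15 = 8 + 4 + 2 + 1, so 5^15 ≡ 42·15·25·5 ≡ 60 (mod 61).
x_0 = 60.
x_1 = 60^2 mod 61 = 1.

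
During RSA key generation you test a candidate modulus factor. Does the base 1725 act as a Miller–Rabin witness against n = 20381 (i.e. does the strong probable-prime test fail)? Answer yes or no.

no

n − 1 = 20380 = 2^2 · 5095, so s = 2 and d = 5095.
Repeated squaring mod 20381: 1725^1 ≡ 1725, 1725^2 ≡ 20380, 1725^4 ≡ 1, 1725^8 ≡ 1, 1725^16 ≡ 1, 1725^32 ≡ 1, 1725^64 ≡ 1, 1725^128 ≡ 1, 1725^256 ≡ 1, 1725^512 ≡ 1, 1725^1024 ≡ 1, 1725^2048 ≡ 1, 1725^4096 ≡ 1.
5095 = 4096 + 512 + 256 + 128 + 64 + 32 + 4 + 2 + 1, so 1725^5095 ≡ 1·1·1·1·1·1·1·20380·1725 ≡ 18656 (mod 20381).
x_0 = 1725^5095 mod 20381 = 18656.
x_0 is neither 1 nor 20380, so continue squaring.
x_1 = 18656^2 mod 20381 = 20380.
x_1 ≡ −1, so 1725 is not a witness.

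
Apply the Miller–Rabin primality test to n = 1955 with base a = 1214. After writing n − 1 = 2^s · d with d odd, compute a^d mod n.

449

n − 1 = 1954 = 2^1 · 977, so s = 1 and d = 977.
1214^977 mod 1955 = 449.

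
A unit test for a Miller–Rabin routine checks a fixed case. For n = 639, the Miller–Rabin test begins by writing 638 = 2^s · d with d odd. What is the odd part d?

Halving: 638 → 319; 319 is odd.
So 638 = 2^1 · 319.

319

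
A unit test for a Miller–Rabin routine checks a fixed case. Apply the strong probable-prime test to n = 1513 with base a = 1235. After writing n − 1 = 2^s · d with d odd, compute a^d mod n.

1367

n − 1 = 1512 = 2^3 · 189, so s = 3 and d = 189.
1235^189 mod 1513 = 1367.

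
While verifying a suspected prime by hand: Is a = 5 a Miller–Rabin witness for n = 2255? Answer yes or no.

n − 1 = 2254 = 2^1 · 1127, so s = 1 and d = 1127.
x_0 = 5^1127 mod 2255 = 1455.
x_0 ∉ {1, 2254} and s = 1, so 5 is a Miller–Rabin witness and 2255 is composite.

yes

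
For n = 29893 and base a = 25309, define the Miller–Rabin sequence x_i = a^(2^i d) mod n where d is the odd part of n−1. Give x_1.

5932

n − 1 = 29892 = 2^2 · 7473, so s = 2 and d = 7473.
x_0 = 25309^7473 mod 29893 = 24349.
x_1 = 24349^2 mod 29893 = 5932.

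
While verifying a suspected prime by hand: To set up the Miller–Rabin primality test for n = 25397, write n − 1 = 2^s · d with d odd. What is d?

Halving: 25396 → 12698 → 6349; 6349 is odd.
So 25396 = 2^2 · 6349.

6349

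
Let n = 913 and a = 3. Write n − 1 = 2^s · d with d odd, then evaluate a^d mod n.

n − 1 = 912 = 2^4 · 57, so s = 4 and d = 57.
Repeated squaring mod 913: 3^1 ≡ 3, 3^2 ≡ 9, 3^4 ≡ 81, 3^8 ≡ 170, 3^16 ≡ 597, 3^32 ≡ 339.
57 = 32 + 16 + 8 + 1, so 3^57 ≡ 339·597·170·3 ≡ 680 (mod 913).

680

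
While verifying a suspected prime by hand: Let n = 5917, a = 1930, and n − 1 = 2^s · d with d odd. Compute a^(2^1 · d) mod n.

n − 1 = 5916 = 2^2 · 1479, so s = 2 and d = 1479.
Repeated squaring mod 5917: 1930^1 ≡ 1930, 1930^2 ≡ 3107, 1930^4 ≡ 2822, 1930^8 ≡ 5319, 1930^16 ≡ 2584, 1930^32 ≡ 2680, 1930^64 ≡ 5079, 1930^128 ≡ 4038, 1930^256 ≡ 4109, 1930^512 ≡ 2680, 1930^1024 ≡ 5079.
1479 = 1024 + 256 + 128 + 64 + 4 + 2 + 1, so 1930^1479 ≡ 5079·4109·4038·5079·2822·3107·1930 ≡ 2542 (mod 5917).
x_0 = 2542.
x_1 = 2542^2 mod 5917 = 400.

400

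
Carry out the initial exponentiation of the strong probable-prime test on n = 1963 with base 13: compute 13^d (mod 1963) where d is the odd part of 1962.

208

n − 1 = 1962 = 2^1 · 981, so s = 1 and d = 981.
13^981 mod 1963 = 208.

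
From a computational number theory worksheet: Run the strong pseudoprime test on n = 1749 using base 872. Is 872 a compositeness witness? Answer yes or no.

n − 1 = 1748 = 2^2 · 437, so s = 2 and d = 437.
x_0 = 872^437 mod 1749 = 1076.
x_0 is neither 1 nor 1748, so continue squaring.
x_1 = 1076^2 mod 1749 = 1687.
Reached i = s−1 = 1 without hitting −1: 872 is a Miller–Rabin witness and 1749 is composite.

yes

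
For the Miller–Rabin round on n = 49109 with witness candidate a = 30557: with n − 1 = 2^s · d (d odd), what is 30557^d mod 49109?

12477

n − 1 = 49108 = 2^2 · 12277, so s = 2 and d = 12277.
By repeated squaring, 30557^12277 ≡ 12477 (mod 49109).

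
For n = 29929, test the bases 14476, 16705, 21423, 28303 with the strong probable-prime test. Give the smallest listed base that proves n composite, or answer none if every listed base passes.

n − 1 = 29928 = 2^3 · 3741, so s = 3 and d = 3741.
Base 14476: x_0 = 14476^3741 mod 29929 = 1. x_0 = 1, so 14476 is not a witness.
Base 16705: x_0 = 16705^3741 mod 29929 = 26908. x_0 is neither 1 nor 29928, so continue squaring. x_1 = 26908^2 mod 29929 = 28025. x_2 = 28025^2 mod 29929 = 3807. Reached i = s−1 = 2 without hitting −1: 16705 is a Miller–Rabin witness and 29929 is composite.
Base 21423: x_0 = 21423^3741 mod 29929 = 1383. x_0 is neither 1 nor 29928, so continue squaring. x_1 = 1383^2 mod 29929 = 27162. x_2 = 27162^2 mod 29929 = 24394. Reached i = s−1 = 2 without hitting −1: 21423 is a Miller–Rabin witness and 29929 is composite.
Base 28303: x_0 = 28303^3741 mod 29929 = 3034. x_0 is neither 1 nor 29928, so continue squaring. x_1 = 3034^2 mod 29929 = 16953. x_2 = 16953^2 mod 29929 = 25951. Reached i = s−1 = 2 without hitting −1: 28303 is a Miller–Rabin witness and 29929 is composite.
The smallest witness among the given bases is 16705.

16705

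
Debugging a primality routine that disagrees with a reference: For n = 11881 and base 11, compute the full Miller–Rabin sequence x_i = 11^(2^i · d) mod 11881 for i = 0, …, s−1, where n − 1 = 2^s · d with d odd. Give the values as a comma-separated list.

10497, 2615, 6650

n − 1 = 11880 = 2^3 · 1485, so s = 3 and d = 1485.
x_0 = 11^1485 mod 11881 = 10497.
x_1 = 10497^2 mod 11881 = 2615.
x_2 = 2615^2 mod 11881 = 6650.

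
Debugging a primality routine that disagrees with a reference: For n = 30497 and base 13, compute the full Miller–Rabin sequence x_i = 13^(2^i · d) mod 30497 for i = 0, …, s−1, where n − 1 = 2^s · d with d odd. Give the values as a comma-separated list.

n − 1 = 30496 = 2^5 · 953, so s = 5 and d = 953.
x_0 = 13^953 mod 30497 = 4663.
x_1 = 4663^2 mod 30497 = 29705.
x_2 = 29705^2 mod 30497 = 17324.
x_3 = 17324^2 mod 30497 = 30496.
x_4 = 30496^2 mod 30497 = 1.

4663, 29705, 17324, 30496, 1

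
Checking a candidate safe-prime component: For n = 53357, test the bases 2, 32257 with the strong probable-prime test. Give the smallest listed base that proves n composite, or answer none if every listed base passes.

2

n − 1 = 53356 = 2^2 · 13339, so s = 2 and d = 13339.
Base 2: x_0 = 2^13339 mod 53357 = 33203. x_0 is neither 1 nor 53356, so continue squaring. x_1 = 33203^2 mod 53357 = 30232. Reached i = s−1 = 1 without hitting −1: 2 is a Miller–Rabin witness and 53357 is composite.
Base 32257: x_0 = 32257^13339 mod 53357 = 36443. x_0 is neither 1 nor 53356, so continue squaring. x_1 = 36443^2 mod 53357 = 36519. Reached i = s−1 = 1 without hitting −1: 32257 is a Miller–Rabin witness and 53357 is composite.
The smallest witness among the given bases is 2.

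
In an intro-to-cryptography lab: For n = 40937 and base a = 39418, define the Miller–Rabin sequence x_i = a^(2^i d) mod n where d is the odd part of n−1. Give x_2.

34277

n − 1 = 40936 = 2^3 · 5117, so s = 3 and d = 5117.
x_0 = 39418^5117 mod 40937 = 6246.
x_1 = 6246^2 mod 40937 = 40492.
x_2 = 40492^2 mod 40937 = 34277.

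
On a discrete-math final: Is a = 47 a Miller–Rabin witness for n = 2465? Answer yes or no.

n − 1 = 2464 = 2^5 · 77, so s = 5 and d = 77.
Repeated squaring mod 2465: 47^1 ≡ 47, 47^2 ≡ 2209, 47^4 ≡ 1446, 47^8 ≡ 596, 47^16 ≡ 256, 47^32 ≡ 1446, 47^64 ≡ 596.
77 = 64 + 8 + 4 + 1, so 47^77 ≡ 596·596·1446·47 ≡ 302 (mod 2465).
x_0 = 47^77 mod 2465 = 302.
x_0 is neither 1 nor 2464, so continue squaring.
x_1 = 302^2 mod 2465 = 2464.
x_1 ≡ −1, so 47 is not a witness.

no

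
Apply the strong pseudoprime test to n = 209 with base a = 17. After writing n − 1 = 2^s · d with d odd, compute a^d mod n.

73

n − 1 = 208 = 2^4 · 13, so s = 4 and d = 13.
17^13 mod 209 = 73.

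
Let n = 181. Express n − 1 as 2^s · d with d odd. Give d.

45

Halving: 180 → 90 → 45; 45 is odd.
So 180 = 2^2 · 45.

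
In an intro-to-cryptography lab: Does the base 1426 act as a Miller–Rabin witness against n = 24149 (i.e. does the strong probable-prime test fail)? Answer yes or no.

yes

n − 1 = 24148 = 2^2 · 6037, so s = 2 and d = 6037.
x_0 = 1426^6037 mod 24149 = 1426.
x_0 is neither 1 nor 24148, so continue squaring.
x_1 = 1426^2 mod 24149 = 4960.
Reached i = s−1 = 1 without hitting −1: 1426 is a Miller–Rabin witness and 24149 is composite.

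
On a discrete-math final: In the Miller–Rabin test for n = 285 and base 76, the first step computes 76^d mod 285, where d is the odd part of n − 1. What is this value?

n − 1 = 284 = 2^2 · 71, so s = 2 and d = 71.
76^71 mod 285 = 76.

76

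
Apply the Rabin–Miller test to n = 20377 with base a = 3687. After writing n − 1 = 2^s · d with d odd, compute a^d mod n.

n − 1 = 20376 = 2^3 · 2547, so s = 3 and d = 2547.
Repeated squaring mod 20377: 3687^1 ≡ 3687, 3687^2 ≡ 2510, 3687^4 ≡ 3607, 3687^8 ≡ 9923, 3687^16 ≡ 4265, 3687^32 ≡ 13941, 3687^64 ≡ 16032, 3687^128 ≡ 9923, 3687^256 ≡ 4265, 3687^512 ≡ 13941, 3687^1024 ≡ 16032, 3687^2048 ≡ 9923.
2547 = 2048 + 256 + 128 + 64 + 32 + 16 + 2 + 1, so 3687^2547 ≡ 9923·4265·9923·16032·13941·4265·2510·3687 ≡ 19571 (mod 20377).

19571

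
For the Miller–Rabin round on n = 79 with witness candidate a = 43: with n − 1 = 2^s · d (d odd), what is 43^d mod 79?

n − 1 = 78 = 2^1 · 39, so s = 1 and d = 39.
43^39 mod 79 = 78.

78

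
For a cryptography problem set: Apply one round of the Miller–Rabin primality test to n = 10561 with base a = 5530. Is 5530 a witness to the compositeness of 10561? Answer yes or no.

yes

n − 1 = 10560 = 2^6 · 165, so s = 6 and d = 165.
x_0 = 5530^165 mod 10561 = 6673.
x_0 is neither 1 nor 10560, so continue squaring.
x_1 = 6673^2 mod 10561 = 3753.
x_2 = 3753^2 mod 10561 = 7196.
x_3 = 7196^2 mod 10561 = 1833.
x_4 = 1833^2 mod 10561 = 1491.
x_5 = 1491^2 mod 10561 = 5271.
Reached i = s−1 = 5 without hitting −1: 5530 is a Miller–Rabin witness and 10561 is composite.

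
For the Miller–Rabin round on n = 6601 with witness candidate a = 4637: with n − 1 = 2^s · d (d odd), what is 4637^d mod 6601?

6600

n − 1 = 6600 = 2^3 · 825, so s = 3 and d = 825.
Repeated squaring mod 6601: 4637^1 ≡ 4637, 4637^2 ≡ 2312, 4637^4 ≡ 5135, 4637^8 ≡ 3831, 4637^16 ≡ 2538, 4637^32 ≡ 5469, 4637^64 ≡ 830, 4637^128 ≡ 2396, 4637^256 ≡ 4547, 4637^512 ≡ 877.
825 = 512 + 256 + 32 + 16 + 8 + 1, so 4637^825 ≡ 877·4547·5469·2538·3831·4637 ≡ 6600 (mod 6601).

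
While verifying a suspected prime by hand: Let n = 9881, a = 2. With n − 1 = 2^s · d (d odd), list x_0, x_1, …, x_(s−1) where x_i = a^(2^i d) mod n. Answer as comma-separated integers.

n − 1 = 9880 = 2^3 · 1235, so s = 3 and d = 1235.
x_0 = 2^1235 mod 9881 = 3494.
x_1 = 3494^2 mod 9881 = 5001.
x_2 = 5001^2 mod 9881 = 1190.

3494, 5001, 1190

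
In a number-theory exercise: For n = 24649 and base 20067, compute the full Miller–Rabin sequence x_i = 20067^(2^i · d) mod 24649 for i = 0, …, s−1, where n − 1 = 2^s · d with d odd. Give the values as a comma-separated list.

n − 1 = 24648 = 2^3 · 3081, so s = 3 and d = 3081.
x_0 = 20067^3081 mod 24649 = 5624.
x_1 = 5624^2 mod 24649 = 4709.
x_2 = 4709^2 mod 24649 = 15230.

5624, 4709, 15230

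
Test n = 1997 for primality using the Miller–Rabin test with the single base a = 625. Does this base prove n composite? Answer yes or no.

no

n − 1 = 1996 = 2^2 · 499, so s = 2 and d = 499.
x_0 = 625^499 mod 1997 = 1.
x_0 = 1, so 625 is not a witness.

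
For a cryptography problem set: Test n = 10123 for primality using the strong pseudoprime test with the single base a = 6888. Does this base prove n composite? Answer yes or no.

yes

n − 1 = 10122 = 2^1 · 5061, so s = 1 and d = 5061.
x_0 = 6888^5061 mod 10123 = 9431.
x_0 ∉ {1, 10122} and s = 1, so 6888 is a Miller–Rabin witness and 10123 is composite.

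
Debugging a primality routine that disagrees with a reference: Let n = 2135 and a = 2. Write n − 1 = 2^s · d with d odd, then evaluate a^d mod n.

1908

n − 1 = 2134 = 2^1 · 1067, so s = 1 and d = 1067.
2^1067 mod 2135 = 1908.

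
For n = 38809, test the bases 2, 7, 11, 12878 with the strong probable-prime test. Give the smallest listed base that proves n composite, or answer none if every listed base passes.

2

n − 1 = 38808 = 2^3 · 4851, so s = 3 and d = 4851.
Base 2: x_0 = 2^4851 mod 38809 = 13213. x_0 is neither 1 nor 38808, so continue squaring. x_1 = 13213^2 mod 38809 = 20487. x_2 = 20487^2 mod 38809 = 36643. Reached i = s−1 = 2 without hitting −1: 2 is a Miller–Rabin witness and 38809 is composite.
Base 7: x_0 = 7^4851 mod 38809 = 21275. x_0 is neither 1 nor 38808, so continue squaring. x_1 = 21275^2 mod 38809 = 35067. x_2 = 35067^2 mod 38809 = 31324. Reached i = s−1 = 2 without hitting −1: 7 is a Miller–Rabin witness and 38809 is composite.
Base 11: x_0 = 11^4851 mod 38809 = 37838. x_0 is neither 1 nor 38808, so continue squaring. x_1 = 37838^2 mod 38809 = 11425. x_2 = 11425^2 mod 38809 = 15958. Reached i = s−1 = 2 without hitting −1: 11 is a Miller–Rabin witness and 38809 is composite.
Base 12878: x_0 = 12878^4851 mod 38809 = 14001. x_0 is neither 1 nor 38808, so continue squaring. x_1 = 14001^2 mod 38809 = 3742. x_2 = 3742^2 mod 38809 = 31324. Reached i = s−1 = 2 without hitting −1: 12878 is a Miller–Rabin witness and 38809 is composite.
The smallest witness among the given bases is 2.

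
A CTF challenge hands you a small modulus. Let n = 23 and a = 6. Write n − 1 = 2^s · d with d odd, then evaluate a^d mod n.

1

n − 1 = 22 = 2^1 · 11, so s = 1 and d = 11.
Repeated squaring mod 23: 6^1 ≡ 6, 6^2 ≡ 13, 6^4 ≡ 8, 6^8 ≡ 18.
11 = 8 + 2 + 1, so 6^11 ≡ 18·13·6 ≡ 1 (mod 23).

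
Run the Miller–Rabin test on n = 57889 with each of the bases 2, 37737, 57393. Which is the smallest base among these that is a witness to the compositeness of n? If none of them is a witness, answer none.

2

n − 1 = 57888 = 2^5 · 1809, so s = 5 and d = 1809.
Base 2: x_0 = 2^1809 mod 57889 = 512. x_0 is neither 1 nor 57888, so continue squaring. x_1 = 512^2 mod 57889 = 30588. x_2 = 30588^2 mod 57889 = 23726. x_3 = 23726^2 mod 57889 = 10440. x_4 = 10440^2 mod 57889 = 46502. Reached i = s−1 = 4 without hitting −1: 2 is a Miller–Rabin witness and 57889 is composite.
Base 37737: x_0 = 37737^1809 mod 57889 = 33652. x_0 is neither 1 nor 57888, so continue squaring. x_1 = 33652^2 mod 57889 = 32486. x_2 = 32486^2 mod 57889 = 23726. x_3 = 23726^2 mod 57889 = 10440. x_4 = 10440^2 mod 57889 = 46502. Reached i = s−1 = 4 without hitting −1: 37737 is a Miller–Rabin witness and 57889 is composite.
Base 57393: x_0 = 57393^1809 mod 57889 = 57546. x_0 is neither 1 nor 57888, so continue squaring. x_1 = 57546^2 mod 57889 = 1871. x_2 = 1871^2 mod 57889 = 27301. x_3 = 27301^2 mod 57889 = 23726. x_4 = 23726^2 mod 57889 = 10440. Reached i = s−1 = 4 without hitting −1: 57393 is a Miller–Rabin witness and 57889 is composite.
The smallest witness among the given bases is 2.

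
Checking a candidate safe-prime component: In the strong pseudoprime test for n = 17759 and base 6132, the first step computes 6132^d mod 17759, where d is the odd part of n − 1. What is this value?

13608

n − 1 = 17758 = 2^1 · 8879, so s = 1 and d = 8879.
Repeated squaring mod 17759: 6132^1 ≡ 6132, 6132^2 ≡ 5621, 6132^4 ≡ 2380, 6132^8 ≡ 17038, 6132^16 ≡ 4830, 6132^32 ≡ 11333, 6132^64 ≡ 3801, 6132^128 ≡ 9534, 6132^256 ≡ 6594, 6132^512 ≡ 6804, 6132^1024 ≡ 14462, 6132^2048 ≡ 1701, 6132^4096 ≡ 16443, 6132^8192 ≡ 9233.
8879 = 8192 + 512 + 128 + 32 + 8 + 4 + 2 + 1, so 6132^8879 ≡ 9233·6804·9534·11333·17038·2380·5621·6132 ≡ 13608 (mod 17759).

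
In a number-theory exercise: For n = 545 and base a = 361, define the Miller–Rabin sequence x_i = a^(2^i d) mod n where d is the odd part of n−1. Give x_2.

136

n − 1 = 544 = 2^5 · 17, so s = 5 and d = 17.
x_0 = 361^17 mod 545 = 311.
x_1 = 311^2 mod 545 = 256.
x_2 = 256^2 mod 545 = 136.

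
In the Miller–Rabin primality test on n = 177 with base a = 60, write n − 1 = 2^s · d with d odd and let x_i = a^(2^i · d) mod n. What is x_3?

60

n − 1 = 176 = 2^4 · 11, so s = 4 and d = 11.
Repeated squaring mod 177: 60^1 ≡ 60, 60^2 ≡ 60, 60^4 ≡ 60, 60^8 ≡ 60.
11 = 8 + 2 + 1, so 60^11 ≡ 60·60·60 ≡ 60 (mod 177).
x_0 = 60.
x_1 = 60^2 mod 177 = 60.
x_2 = 60^2 mod 177 = 60.
x_3 = 60^2 mod 177 = 60.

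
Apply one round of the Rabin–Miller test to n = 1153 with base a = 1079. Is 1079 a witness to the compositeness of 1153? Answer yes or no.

n − 1 = 1152 = 2^7 · 9, so s = 7 and d = 9.
x_0 = 1079^9 mod 1153 = 454.
x_0 is neither 1 nor 1152, so continue squaring.
x_1 = 454^2 mod 1153 = 882.
x_2 = 882^2 mod 1153 = 802.
x_3 = 802^2 mod 1153 = 983.
x_4 = 983^2 mod 1153 = 75.
x_5 = 75^2 mod 1153 = 1013.
x_6 = 1013^2 mod 1153 = 1152.
x_6 ≡ −1, so 1079 is not a witness.

no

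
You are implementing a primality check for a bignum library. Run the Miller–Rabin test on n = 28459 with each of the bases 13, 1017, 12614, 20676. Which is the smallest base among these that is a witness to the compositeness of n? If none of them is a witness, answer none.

n − 1 = 28458 = 2^1 · 14229, so s = 1 and d = 14229.
Base 13: x_0 = 13^14229 mod 28459 = 17127. x_0 ∉ {1, 28458} and s = 1, so 13 is a Miller–Rabin witness and 28459 is composite.
Base 1017: x_0 = 1017^14229 mod 28459 = 25295. x_0 ∉ {1, 28458} and s = 1, so 1017 is a Miller–Rabin witness and 28459 is composite.
Base 12614: x_0 = 12614^14229 mod 28459 = 2439. x_0 ∉ {1, 28458} and s = 1, so 12614 is a Miller–Rabin witness and 28459 is composite.
Base 20676: x_0 = 20676^14229 mod 28459 = 19693. x_0 ∉ {1, 28458} and s = 1, so 20676 is a Miller–Rabin witness and 28459 is composite.
The smallest witness among the given bases is 13.

13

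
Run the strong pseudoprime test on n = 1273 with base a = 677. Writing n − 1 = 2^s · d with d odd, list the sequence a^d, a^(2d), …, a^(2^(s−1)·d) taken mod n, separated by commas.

246, 685, 761

n − 1 = 1272 = 2^3 · 159, so s = 3 and d = 159.
x_0 = 677^159 mod 1273 = 246.
x_1 = 246^2 mod 1273 = 685.
x_2 = 685^2 mod 1273 = 761.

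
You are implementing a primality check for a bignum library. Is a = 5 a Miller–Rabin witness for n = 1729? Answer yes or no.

n − 1 = 1728 = 2^6 · 27, so s = 6 and d = 27.
x_0 = 5^27 mod 1729 = 1217.
x_0 is neither 1 nor 1728, so continue squaring.
x_1 = 1217^2 mod 1729 = 1065.
x_2 = 1065^2 mod 1729 = 1.
x_2 = 1 but x_1 ≠ ±1, a nontrivial square root of 1 — 5 is a witness and 1729 is composite.

yes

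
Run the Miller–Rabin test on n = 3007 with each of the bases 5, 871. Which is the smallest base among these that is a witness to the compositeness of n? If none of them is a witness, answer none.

n − 1 = 3006 = 2^1 · 1503, so s = 1 and d = 1503.
Base 5: x_0 = 5^1503 mod 3007 = 342. x_0 ∉ {1, 3006} and s = 1, so 5 is a Miller–Rabin witness and 3007 is composite.
Base 871: x_0 = 871^1503 mod 3007 = 988. x_0 ∉ {1, 3006} and s = 1, so 871 is a Miller–Rabin witness and 3007 is composite.
The smallest witness among the given bases is 5.

5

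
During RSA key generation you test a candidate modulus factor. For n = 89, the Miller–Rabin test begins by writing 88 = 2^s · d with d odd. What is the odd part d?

Halving: 88 → 44 → 22 → 11; 11 is odd.
So 88 = 2^3 · 11.

11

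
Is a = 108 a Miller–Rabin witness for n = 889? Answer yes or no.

n − 1 = 888 = 2^3 · 111, so s = 3 and d = 111.
x_0 = 108^111 mod 889 = 888.
x_0 = 888 ≡ −1, so 108 is not a witness.

no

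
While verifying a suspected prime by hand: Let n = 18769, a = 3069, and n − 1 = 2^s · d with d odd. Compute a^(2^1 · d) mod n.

4210

n − 1 = 18768 = 2^4 · 1173, so s = 4 and d = 1173.
x_0 = 3069^1173 mod 18769 = 9169.
x_1 = 9169^2 mod 18769 = 4210.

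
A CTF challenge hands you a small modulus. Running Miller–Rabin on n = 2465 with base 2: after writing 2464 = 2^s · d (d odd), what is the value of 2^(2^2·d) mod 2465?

n − 1 = 2464 = 2^5 · 77, so s = 5 and d = 77.
By repeated squaring, 2^77 ≡ 1902 (mod 2465).
x_0 = 1902.
x_1 = 1902^2 mod 2465 = 1449.
x_2 = 1449^2 mod 2465 = 1886.

1886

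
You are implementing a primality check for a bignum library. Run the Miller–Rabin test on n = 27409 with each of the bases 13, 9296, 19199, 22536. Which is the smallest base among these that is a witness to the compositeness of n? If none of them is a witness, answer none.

none

n − 1 = 27408 = 2^4 · 1713, so s = 4 and d = 1713.
Base 13: x_0 = 13^1713 mod 27409 = 11818. x_0 is neither 1 nor 27408, so continue squaring. x_1 = 11818^2 mod 27409 = 16269. x_2 = 16269^2 mod 27409 = 19057. x_3 = 19057^2 mod 27409 = 27408. x_3 ≡ −1, so 13 is not a witness.
Base 9296: x_0 = 9296^1713 mod 27409 = 23282. x_0 is neither 1 nor 27408, so continue squaring. x_1 = 23282^2 mod 27409 = 11140. x_2 = 11140^2 mod 27409 = 19057. x_3 = 19057^2 mod 27409 = 27408. x_3 ≡ −1, so 9296 is not a witness.
Base 19199: x_0 = 19199^1713 mod 27409 = 11140. x_0 is neither 1 nor 27408, so continue squaring. x_1 = 11140^2 mod 27409 = 19057. x_2 = 19057^2 mod 27409 = 27408. x_2 ≡ −1, so 19199 is not a witness.
Base 22536: x_0 = 22536^1713 mod 27409 = 7093. x_0 is neither 1 nor 27408, so continue squaring. x_1 = 7093^2 mod 27409 = 15134. x_2 = 15134^2 mod 27409 = 8352. x_3 = 8352^2 mod 27409 = 27408. x_3 ≡ −1, so 22536 is not a witness.
No listed base is a witness for 27409.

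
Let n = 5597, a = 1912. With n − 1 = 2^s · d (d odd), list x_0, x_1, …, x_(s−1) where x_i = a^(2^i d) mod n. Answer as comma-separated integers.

n − 1 = 5596 = 2^2 · 1399, so s = 2 and d = 1399.
x_0 = 1912^1399 mod 5597 = 5118.
x_1 = 5118^2 mod 5597 = 5561.

5118, 5561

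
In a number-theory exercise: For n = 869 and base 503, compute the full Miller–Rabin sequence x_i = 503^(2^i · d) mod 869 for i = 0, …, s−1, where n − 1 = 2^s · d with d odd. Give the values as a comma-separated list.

233, 411

n − 1 = 868 = 2^2 · 217, so s = 2 and d = 217.
x_0 = 503^217 mod 869 = 233.
x_1 = 233^2 mod 869 = 411.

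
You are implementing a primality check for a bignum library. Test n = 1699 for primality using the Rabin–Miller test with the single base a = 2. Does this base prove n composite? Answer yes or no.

no

n − 1 = 1698 = 2^1 · 849, so s = 1 and d = 849.
x_0 = 2^849 mod 1699 = 1698.
x_0 = 1698 ≡ −1, so 2 is not a witness.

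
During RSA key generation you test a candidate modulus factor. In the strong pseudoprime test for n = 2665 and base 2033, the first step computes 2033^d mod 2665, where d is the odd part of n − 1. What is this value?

n − 1 = 2664 = 2^3 · 333, so s = 3 and d = 333.
2033^333 mod 2665 = 798.

798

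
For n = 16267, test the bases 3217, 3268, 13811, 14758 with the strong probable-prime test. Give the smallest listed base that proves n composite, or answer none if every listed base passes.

n − 1 = 16266 = 2^1 · 8133, so s = 1 and d = 8133.
Base 3217: x_0 = 3217^8133 mod 16267 = 16266. x_0 = 16266 ≡ −1, so 3217 is not a witness.
Base 3268: x_0 = 3268^8133 mod 16267 = 16266. x_0 = 16266 ≡ −1, so 3268 is not a witness.
Base 13811: x_0 = 13811^8133 mod 16267 = 1. x_0 = 1, so 13811 is not a witness.
Base 14758: x_0 = 14758^8133 mod 16267 = 1. x_0 = 1, so 14758 is not a witness.
No listed base is a witness for 16267.

none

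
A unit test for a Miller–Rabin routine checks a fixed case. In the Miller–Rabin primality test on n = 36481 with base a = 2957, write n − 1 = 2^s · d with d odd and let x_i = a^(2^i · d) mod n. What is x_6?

28078

n − 1 = 36480 = 2^7 · 285, so s = 7 and d = 285.
x_0 = 2957^285 mod 36481 = 11270.
x_1 = 11270^2 mod 36481 = 22539.
x_2 = 22539^2 mod 36481 = 8596.
x_3 = 8596^2 mod 36481 = 17191.
x_4 = 17191^2 mod 36481 = 34381.
x_5 = 34381^2 mod 36481 = 32280.
x_6 = 32280^2 mod 36481 = 28078.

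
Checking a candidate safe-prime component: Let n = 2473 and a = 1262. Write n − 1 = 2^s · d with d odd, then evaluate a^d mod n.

n − 1 = 2472 = 2^3 · 309, so s = 3 and d = 309.
1262^309 mod 2473 = 567.

567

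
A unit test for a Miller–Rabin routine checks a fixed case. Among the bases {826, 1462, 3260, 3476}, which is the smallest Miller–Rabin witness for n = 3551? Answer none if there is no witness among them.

826

n − 1 = 3550 = 2^1 · 1775, so s = 1 and d = 1775.
Base 826: x_0 = 826^1775 mod 3551 = 828. x_0 ∉ {1, 3550} and s = 1, so 826 is a Miller–Rabin witness and 3551 is composite.
Base 1462: x_0 = 1462^1775 mod 3551 = 86. x_0 ∉ {1, 3550} and s = 1, so 1462 is a Miller–Rabin witness and 3551 is composite.
Base 3260: x_0 = 3260^1775 mod 3551 = 465. x_0 ∉ {1, 3550} and s = 1, so 3260 is a Miller–Rabin witness and 3551 is composite.
Base 3476: x_0 = 3476^1775 mod 3551 = 2153. x_0 ∉ {1, 3550} and s = 1, so 3476 is a Miller–Rabin witness and 3551 is composite.
The smallest witness among the given bases is 826.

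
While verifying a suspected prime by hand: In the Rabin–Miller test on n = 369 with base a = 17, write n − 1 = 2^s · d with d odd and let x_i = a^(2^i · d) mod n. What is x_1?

n − 1 = 368 = 2^4 · 23, so s = 4 and d = 23.
x_0 = 17^23 mod 369 = 89.
x_1 = 89^2 mod 369 = 172.

172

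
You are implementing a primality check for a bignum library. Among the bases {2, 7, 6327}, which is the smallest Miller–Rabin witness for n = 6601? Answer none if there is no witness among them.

2

n − 1 = 6600 = 2^3 · 825, so s = 3 and d = 825.
Base 2: x_0 = 2^825 mod 6601 = 2738. x_0 is neither 1 nor 6600, so continue squaring. x_1 = 2738^2 mod 6601 = 4509. x_2 = 4509^2 mod 6601 = 1. x_2 = 1 but x_1 ≠ ±1, a nontrivial square root of 1 — 2 is a witness and 6601 is composite.
Base 7: x_0 = 7^825 mod 6601 = 413. x_0 is neither 1 nor 6600, so continue squaring. x_1 = 413^2 mod 6601 = 5544. x_2 = 5544^2 mod 6601 = 1680. Reached i = s−1 = 2 without hitting −1: 7 is a Miller–Rabin witness and 6601 is composite.
Base 6327: x_0 = 6327^825 mod 6601 = 3037. x_0 is neither 1 nor 6600, so continue squaring. x_1 = 3037^2 mod 6601 = 1772. x_2 = 1772^2 mod 6601 = 4509. Reached i = s−1 = 2 without hitting −1: 6327 is a Miller–Rabin witness and 6601 is composite.
The smallest witness among the given bases is 2.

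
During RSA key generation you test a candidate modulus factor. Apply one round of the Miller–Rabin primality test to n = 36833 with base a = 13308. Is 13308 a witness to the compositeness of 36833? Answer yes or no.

no

n − 1 = 36832 = 2^5 · 1151, so s = 5 and d = 1151.
By repeated squaring, 13308^1151 ≡ 1181 (mod 36833).
x_0 = 13308^1151 mod 36833 = 1181.
x_0 is neither 1 nor 36832, so continue squaring.
x_1 = 1181^2 mod 36833 = 31940.
x_2 = 31940^2 mod 36833 = 36832.
x_2 ≡ −1, so 13308 is not a witness.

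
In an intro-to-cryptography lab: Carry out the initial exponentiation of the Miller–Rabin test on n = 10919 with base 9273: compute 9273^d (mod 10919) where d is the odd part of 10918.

n − 1 = 10918 = 2^1 · 5459, so s = 1 and d = 5459.
Repeated squaring mod 10919: 9273^1 ≡ 9273, 9273^2 ≡ 1404, 9273^4 ≡ 5796, 9273^8 ≡ 6772, 9273^16 ≡ 184, 9273^32 ≡ 1099, 9273^64 ≡ 6711, 9273^128 ≡ 7565, 9273^256 ≡ 2746, 9273^512 ≡ 6406, 9273^1024 ≡ 3234, 9273^2048 ≡ 9273, 9273^4096 ≡ 1404.
5459 = 4096 + 1024 + 256 + 64 + 16 + 2 + 1, so 9273^5459 ≡ 1404·3234·2746·6711·184·1404·9273 ≡ 9761 (mod 10919).

9761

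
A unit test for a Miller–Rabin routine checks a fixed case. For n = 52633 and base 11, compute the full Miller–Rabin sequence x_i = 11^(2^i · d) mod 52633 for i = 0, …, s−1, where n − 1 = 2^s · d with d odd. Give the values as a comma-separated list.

15758, 44703, 41098

n − 1 = 52632 = 2^3 · 6579, so s = 3 and d = 6579.
x_0 = 11^6579 mod 52633 = 15758.
x_1 = 15758^2 mod 52633 = 44703.
x_2 = 44703^2 mod 52633 = 41098.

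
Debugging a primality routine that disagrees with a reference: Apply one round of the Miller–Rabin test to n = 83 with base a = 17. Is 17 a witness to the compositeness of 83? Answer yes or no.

no

n − 1 = 82 = 2^1 · 41, so s = 1 and d = 41.
x_0 = 17^41 mod 83 = 1.
x_0 = 1, so 17 is not a witness.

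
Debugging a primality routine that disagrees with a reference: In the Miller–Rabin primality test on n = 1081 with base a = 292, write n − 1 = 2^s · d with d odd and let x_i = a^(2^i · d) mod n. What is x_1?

418

n − 1 = 1080 = 2^3 · 135, so s = 3 and d = 135.
x_0 = 292^135 mod 1081 = 922.
x_1 = 922^2 mod 1081 = 418.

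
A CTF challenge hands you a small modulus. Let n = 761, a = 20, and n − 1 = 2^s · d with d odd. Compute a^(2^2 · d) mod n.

1

n − 1 = 760 = 2^3 · 95, so s = 3 and d = 95.
Repeated squaring mod 761: 20^1 ≡ 20, 20^2 ≡ 400, 20^4 ≡ 190, 20^8 ≡ 333, 20^16 ≡ 544, 20^32 ≡ 668, 20^64 ≡ 278.
95 = 64 + 16 + 8 + 4 + 2 + 1, so 20^95 ≡ 278·544·333·190·400·20 ≡ 1 (mod 761).
x_0 = 1.
x_1 = 1^2 mod 761 = 1.
x_2 = 1^2 mod 761 = 1.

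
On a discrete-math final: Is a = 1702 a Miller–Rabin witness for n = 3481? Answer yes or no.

n − 1 = 3480 = 2^3 · 435, so s = 3 and d = 435.
By repeated squaring, 1702^435 ≡ 3480 (mod 3481).
x_0 = 1702^435 mod 3481 = 3480.
x_0 = 3480 ≡ −1, so 1702 is not a witness.

no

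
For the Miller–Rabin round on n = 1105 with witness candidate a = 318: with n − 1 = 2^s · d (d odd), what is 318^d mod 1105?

343

n − 1 = 1104 = 2^4 · 69, so s = 4 and d = 69.
By repeated squaring, 318^69 ≡ 343 (mod 1105).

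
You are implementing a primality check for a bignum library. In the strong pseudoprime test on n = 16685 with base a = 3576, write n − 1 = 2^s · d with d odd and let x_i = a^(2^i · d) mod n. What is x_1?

n − 1 = 16684 = 2^2 · 4171, so s = 2 and d = 4171.
x_0 = 3576^4171 mod 16685 = 6786.
x_1 = 6786^2 mod 16685 = 15881.

15881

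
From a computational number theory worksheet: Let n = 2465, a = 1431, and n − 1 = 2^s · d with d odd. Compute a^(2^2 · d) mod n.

1016

n − 1 = 2464 = 2^5 · 77, so s = 5 and d = 77.
Repeated squaring mod 2465: 1431^1 ≡ 1431, 1431^2 ≡ 1811, 1431^4 ≡ 1271, 1431^8 ≡ 866, 1431^16 ≡ 596, 1431^32 ≡ 256, 1431^64 ≡ 1446.
77 = 64 + 8 + 4 + 1, so 1431^77 ≡ 1446·866·1271·1431 ≡ 1491 (mod 2465).
x_0 = 1491.
x_1 = 1491^2 mod 2465 = 2116.
x_2 = 2116^2 mod 2465 = 1016.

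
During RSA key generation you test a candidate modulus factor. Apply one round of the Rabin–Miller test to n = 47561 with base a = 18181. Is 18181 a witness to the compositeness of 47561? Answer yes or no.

n − 1 = 47560 = 2^3 · 5945, so s = 3 and d = 5945.
x_0 = 18181^5945 mod 47561 = 36254.
x_0 is neither 1 nor 47560, so continue squaring.
x_1 = 36254^2 mod 47561 = 4281.
x_2 = 4281^2 mod 47561 = 15976.
Reached i = s−1 = 2 without hitting −1: 18181 is a Miller–Rabin witness and 47561 is composite.

yes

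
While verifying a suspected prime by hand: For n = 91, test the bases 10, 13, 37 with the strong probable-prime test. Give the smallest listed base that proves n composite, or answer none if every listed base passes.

n − 1 = 90 = 2^1 · 45, so s = 1 and d = 45.
Base 10: x_0 = 10^45 mod 91 = 90. x_0 = 90 ≡ −1, so 10 is not a witness.
Base 13: x_0 = 13^45 mod 91 = 13. x_0 ∉ {1, 90} and s = 1, so 13 is a Miller–Rabin witness and 91 is composite.
Base 37: x_0 = 37^45 mod 91 = 8. x_0 ∉ {1, 90} and s = 1, so 37 is a Miller–Rabin witness and 91 is composite.
The smallest witness among the given bases is 13.

13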